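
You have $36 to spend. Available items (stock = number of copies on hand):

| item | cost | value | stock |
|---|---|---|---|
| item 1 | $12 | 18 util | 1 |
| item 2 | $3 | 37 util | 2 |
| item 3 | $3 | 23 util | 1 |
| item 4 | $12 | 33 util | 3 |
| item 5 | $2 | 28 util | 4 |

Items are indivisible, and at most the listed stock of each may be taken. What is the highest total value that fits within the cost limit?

242 util

Top feasible selections:
- 2×item 2 + 1×item 3 + 1×item 4 + 4×item 5: cost 29, value 242
- 1×item 1 + 2×item 2 + 1×item 3 + 4×item 5: cost 29, value 227
Best: 242 util.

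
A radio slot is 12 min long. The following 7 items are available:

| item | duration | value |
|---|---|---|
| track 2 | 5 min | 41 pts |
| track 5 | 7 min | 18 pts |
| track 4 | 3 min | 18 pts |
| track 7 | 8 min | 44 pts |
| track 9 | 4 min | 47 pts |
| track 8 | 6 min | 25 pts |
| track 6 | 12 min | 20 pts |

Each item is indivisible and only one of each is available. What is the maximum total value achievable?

106 pts

Check high-value combinations within 12 min:
- track 2+track 4+track 9: duration 5+3+4=12, value 41+18+47=106
- track 7+track 9: duration 8+4=12, value 44+47=91
- track 2+track 9: duration 5+4=9, value 41+47=88
- track 9+track 8: duration 4+6=10, value 47+25=72
- track 2+track 8: duration 5+6=11, value 41+25=66
Best: 106 pts.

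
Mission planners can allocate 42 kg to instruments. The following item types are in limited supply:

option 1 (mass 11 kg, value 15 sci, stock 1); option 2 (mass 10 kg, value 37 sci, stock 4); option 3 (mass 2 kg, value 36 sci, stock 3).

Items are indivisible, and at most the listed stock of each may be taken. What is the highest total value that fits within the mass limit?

Best selections within mass 42 and stock limits:
- 3×option 2 + 3×option 3: mass 36, value 219
- 1×option 1 + 2×option 2 + 3×option 3: mass 37, value 197
- 4×option 2 + 1×option 3: mass 42, value 184
- 3×option 2 + 2×option 3: mass 34, value 183
Best: 219 sci.

219 sci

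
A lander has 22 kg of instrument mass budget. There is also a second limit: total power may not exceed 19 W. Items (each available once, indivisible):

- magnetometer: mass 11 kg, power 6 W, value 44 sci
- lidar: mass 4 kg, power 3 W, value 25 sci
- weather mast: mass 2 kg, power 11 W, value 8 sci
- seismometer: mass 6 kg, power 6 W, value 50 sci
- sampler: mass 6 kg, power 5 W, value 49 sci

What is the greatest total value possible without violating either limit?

Feasible sets respecting both limits:
- lidar+seismometer+sampler: mass 16, power 14, value 124
- magnetometer+lidar+seismometer: mass 21, power 15, value 119
- magnetometer+lidar+sampler: mass 21, power 14, value 118
Best: 124 sci.

124 sci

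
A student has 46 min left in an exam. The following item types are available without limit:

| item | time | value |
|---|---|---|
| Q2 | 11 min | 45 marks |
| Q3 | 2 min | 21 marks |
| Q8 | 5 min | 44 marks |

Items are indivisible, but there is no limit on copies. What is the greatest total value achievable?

483 marks

Best value-per-unit is Q3 at 21/2, and filling with it alone uses time 23×2=46. No mix of the others beats 23×21 = 483.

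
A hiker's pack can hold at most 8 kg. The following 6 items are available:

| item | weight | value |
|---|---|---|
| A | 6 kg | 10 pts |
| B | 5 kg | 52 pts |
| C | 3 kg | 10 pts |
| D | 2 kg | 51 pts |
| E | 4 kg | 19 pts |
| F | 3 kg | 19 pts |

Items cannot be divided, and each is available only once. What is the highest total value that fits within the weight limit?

Check high-value combinations within 8 kg:
- B+D: weight 5+2=7, value 52+51=103
- C+D+F: weight 3+2+3=8, value 10+51+19=80
- B+F: weight 5+3=8, value 52+19=71
- D+F: weight 2+3=5, value 51+19=70
Best: 103 pts.

103 pts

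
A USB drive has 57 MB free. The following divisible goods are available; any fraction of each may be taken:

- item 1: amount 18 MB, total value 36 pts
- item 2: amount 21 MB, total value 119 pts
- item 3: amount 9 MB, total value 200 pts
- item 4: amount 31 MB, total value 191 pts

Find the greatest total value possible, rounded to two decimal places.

Take in order of value per unit:
- item 3 (200/9 per unit): all 9 → value 200, running total 200.00
- item 4 (191/31 per unit): all 31 → value 191, running total 391.00
- item 2 (119/21 per unit): 17 of 21 → value 17×119/21 = 96.3333, running total 487.33
Total 487.33.

487.33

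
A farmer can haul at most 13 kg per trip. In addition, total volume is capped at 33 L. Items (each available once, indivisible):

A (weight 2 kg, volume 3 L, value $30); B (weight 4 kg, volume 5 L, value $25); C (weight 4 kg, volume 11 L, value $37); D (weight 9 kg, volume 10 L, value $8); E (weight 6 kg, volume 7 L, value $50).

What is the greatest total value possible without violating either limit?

Feasible sets respecting both limits:
- A+C+E: weight 12, volume 21, value 117
- A+B+E: weight 12, volume 15, value 105
- A+B+C: weight 10, volume 19, value 92
- C+E: weight 10, volume 18, value 87
Best: $117.

$117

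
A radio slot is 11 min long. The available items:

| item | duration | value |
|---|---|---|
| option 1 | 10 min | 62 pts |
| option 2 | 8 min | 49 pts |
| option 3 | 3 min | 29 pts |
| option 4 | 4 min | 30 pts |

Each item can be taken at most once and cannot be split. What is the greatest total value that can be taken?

78 pts

This is a 0/1 knapsack; check combinations near the capacity.
- option 2+option 3: duration 8+3=11, value 49+29=78
- option 1: duration 10, value 62
- option 3+option 4: duration 3+4=7, value 29+30=59
- option 2: duration 8, value 49
Best: 78 pts.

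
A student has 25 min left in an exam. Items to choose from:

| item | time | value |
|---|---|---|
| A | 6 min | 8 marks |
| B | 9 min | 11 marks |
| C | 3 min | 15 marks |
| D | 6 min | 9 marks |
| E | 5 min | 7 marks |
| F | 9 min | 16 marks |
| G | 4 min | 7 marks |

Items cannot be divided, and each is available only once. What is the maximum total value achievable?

This is a 0/1 knapsack; check combinations near the capacity.
- B+C+F+G: time 9+3+9+4=25, value 11+15+16+7=49
- A+C+D+F: time 6+3+6+9=24, value 8+15+9+16=48
- C+D+F+G: time 3+6+9+4=22, value 15+9+16+7=47
- C+D+E+F: time 3+6+5+9=23, value 15+9+7+16=47
- A+C+F+G: time 6+3+9+4=22, value 8+15+16+7=46
Best: 49 marks.

49 marks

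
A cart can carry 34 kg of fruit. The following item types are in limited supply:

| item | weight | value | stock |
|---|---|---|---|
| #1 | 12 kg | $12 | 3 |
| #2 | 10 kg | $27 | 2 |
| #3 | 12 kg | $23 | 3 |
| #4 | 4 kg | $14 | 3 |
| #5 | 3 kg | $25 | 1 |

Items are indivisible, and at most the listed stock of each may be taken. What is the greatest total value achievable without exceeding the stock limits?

Top feasible selections:
- 2×#2 + 2×#4 + 1×#5: weight 31, value 107
- 1×#2 + 1×#3 + 2×#4 + 1×#5: weight 33, value 103
- 2×#2 + 3×#4: weight 32, value 96
- 1×#2 + 3×#4 + 1×#5: weight 25, value 94
Best: $107.

$107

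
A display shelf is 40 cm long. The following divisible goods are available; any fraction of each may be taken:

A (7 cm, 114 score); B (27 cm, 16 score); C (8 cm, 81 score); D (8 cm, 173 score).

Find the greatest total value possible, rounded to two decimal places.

378.07

Take in order of value per unit:
- D (173/8 per unit): all 8 → value 173, running total 173.00
- A (114/7 per unit): all 7 → value 114, running total 287.00
- C (81/8 per unit): all 8 → value 81, running total 368.00
- B (16/27 per unit): 17 of 27 → value 17×16/27 = 10.0741, running total 378.07
Total 378.07.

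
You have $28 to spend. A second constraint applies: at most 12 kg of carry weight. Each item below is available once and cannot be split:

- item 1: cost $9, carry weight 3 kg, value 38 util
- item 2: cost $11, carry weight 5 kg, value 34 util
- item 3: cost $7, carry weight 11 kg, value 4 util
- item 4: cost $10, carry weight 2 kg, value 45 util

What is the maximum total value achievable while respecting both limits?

83 util

Feasible sets respecting both limits:
- item 1+item 4: cost 19, carry weight 5, value 83
- item 2+item 4: cost 21, carry weight 7, value 79
- item 1+item 2: cost 20, carry weight 8, value 72
Best: 83 util.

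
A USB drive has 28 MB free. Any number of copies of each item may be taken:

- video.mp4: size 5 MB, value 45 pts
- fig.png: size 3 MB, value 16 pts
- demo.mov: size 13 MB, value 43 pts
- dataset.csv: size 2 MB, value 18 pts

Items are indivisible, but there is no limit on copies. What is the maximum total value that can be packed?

Best value-per-unit is video.mp4 at 45/5; filling with it alone gives 5×45 = 225.
Optimal mix: 4×video.mp4 + 4×dataset.csv → size 28, value 252.

252 pts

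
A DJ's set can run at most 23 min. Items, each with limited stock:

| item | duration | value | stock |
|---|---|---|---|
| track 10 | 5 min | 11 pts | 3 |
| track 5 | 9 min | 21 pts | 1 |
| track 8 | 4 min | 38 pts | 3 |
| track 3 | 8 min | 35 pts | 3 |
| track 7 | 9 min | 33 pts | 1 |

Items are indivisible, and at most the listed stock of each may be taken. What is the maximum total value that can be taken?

Top feasible selections:
- 3×track 8 + 1×track 3: duration 20, value 149
- 3×track 8 + 1×track 7: duration 21, value 147
Best: 149 pts.

149 pts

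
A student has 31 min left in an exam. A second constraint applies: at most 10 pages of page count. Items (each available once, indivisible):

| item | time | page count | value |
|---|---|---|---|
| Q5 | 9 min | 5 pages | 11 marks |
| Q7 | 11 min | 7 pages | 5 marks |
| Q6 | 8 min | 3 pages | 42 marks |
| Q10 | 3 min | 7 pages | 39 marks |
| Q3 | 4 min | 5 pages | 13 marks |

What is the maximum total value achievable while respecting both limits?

Feasible sets respecting both limits:
- Q6+Q10: time 11, page count 10, value 81
- Q6+Q3: time 12, page count 8, value 55
- Q5+Q6: time 17, page count 8, value 53
- Q7+Q6: time 19, page count 10, value 47
Best: 81 marks.

81 marks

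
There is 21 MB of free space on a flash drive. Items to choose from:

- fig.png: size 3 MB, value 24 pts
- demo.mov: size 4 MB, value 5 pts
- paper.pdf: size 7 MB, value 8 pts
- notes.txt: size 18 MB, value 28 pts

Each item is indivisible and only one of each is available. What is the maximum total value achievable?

This is a 0/1 knapsack; check combinations near the capacity.
- fig.png+notes.txt: size 3+18=21, value 24+28=52
- fig.png+demo.mov+paper.pdf: size 3+4+7=14, value 24+5+8=37
- fig.png+paper.pdf: size 3+7=10, value 24+8=32
- fig.png+demo.mov: size 3+4=7, value 24+5=29
Best: 52 pts.

52 pts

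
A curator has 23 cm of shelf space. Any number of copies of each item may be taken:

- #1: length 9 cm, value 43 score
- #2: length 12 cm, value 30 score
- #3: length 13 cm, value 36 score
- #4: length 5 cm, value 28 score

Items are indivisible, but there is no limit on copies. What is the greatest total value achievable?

Best value-per-unit is #4 at 28/5; filling with it alone gives 4×28 = 112.
Optimal mix: 2×#1 + 1×#4 → length 23, value 114.

114 score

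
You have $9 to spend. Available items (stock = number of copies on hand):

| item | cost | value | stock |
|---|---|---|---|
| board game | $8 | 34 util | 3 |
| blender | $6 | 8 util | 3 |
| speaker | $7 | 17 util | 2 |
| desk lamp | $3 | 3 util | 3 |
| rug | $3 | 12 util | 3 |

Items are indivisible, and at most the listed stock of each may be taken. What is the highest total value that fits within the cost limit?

36 util

Best selections within cost 9 and stock limits:
- 3×rug: cost 9, value 36
- 1×board game: cost 8, value 34
- 1×desk lamp + 2×rug: cost 9, value 27
Best: 36 util.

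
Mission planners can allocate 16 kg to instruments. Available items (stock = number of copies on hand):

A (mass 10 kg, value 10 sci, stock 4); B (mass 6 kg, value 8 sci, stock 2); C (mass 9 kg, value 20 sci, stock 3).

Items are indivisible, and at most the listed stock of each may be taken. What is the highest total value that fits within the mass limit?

28 sci

Top feasible selections:
- 1×B + 1×C: mass 15, value 28
- 1×C: mass 9, value 20
- 1×A + 1×B: mass 16, value 18
- 2×B: mass 12, value 16
Best: 28 sci.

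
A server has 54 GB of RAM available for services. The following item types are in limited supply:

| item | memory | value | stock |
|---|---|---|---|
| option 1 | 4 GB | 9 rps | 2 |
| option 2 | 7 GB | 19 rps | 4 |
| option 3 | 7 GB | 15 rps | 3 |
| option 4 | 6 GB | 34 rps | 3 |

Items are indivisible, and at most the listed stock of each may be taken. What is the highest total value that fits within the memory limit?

196 rps

Best selections within memory 54 and stock limits:
- 2×option 1 + 4×option 2 + 3×option 4: memory 54, value 196
- 4×option 2 + 1×option 3 + 3×option 4: memory 53, value 193
Best: 196 rps.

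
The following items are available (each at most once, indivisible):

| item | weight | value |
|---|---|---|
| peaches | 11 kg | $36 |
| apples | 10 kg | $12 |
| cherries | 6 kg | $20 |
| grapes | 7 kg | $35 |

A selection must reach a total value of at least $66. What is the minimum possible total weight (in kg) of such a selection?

Subsets with value ≥ 66, sorted by total weight:
- peaches+grapes: weight 18, value 71
- apples+cherries+grapes: weight 23, value 67
- peaches+cherries+grapes: weight 24, value 91
- peaches+apples+cherries: weight 27, value 68
Minimum weight: 18 kg.

18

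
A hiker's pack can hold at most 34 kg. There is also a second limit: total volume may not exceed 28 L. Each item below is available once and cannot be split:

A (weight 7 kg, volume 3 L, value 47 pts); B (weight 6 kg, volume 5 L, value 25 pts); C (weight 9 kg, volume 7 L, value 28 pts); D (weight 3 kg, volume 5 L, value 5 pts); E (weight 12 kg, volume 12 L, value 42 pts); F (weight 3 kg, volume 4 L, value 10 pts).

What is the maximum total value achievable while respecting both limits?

Feasible sets respecting both limits:
- A+B+C+E: weight 34, volume 27, value 142
- A+C+E+F: weight 31, volume 26, value 127
- A+B+E+F: weight 28, volume 24, value 124
- A+C+D+E: weight 31, volume 27, value 122
Best: 142 pts.

142 pts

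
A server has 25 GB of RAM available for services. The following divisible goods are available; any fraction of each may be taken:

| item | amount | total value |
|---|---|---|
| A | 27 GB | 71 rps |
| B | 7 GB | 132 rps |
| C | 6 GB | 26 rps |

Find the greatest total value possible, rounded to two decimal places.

189.56

Take in order of value per unit:
- B (132/7 per unit): all 7 → value 132, running total 132.00
- C (26/6 per unit): all 6 → value 26, running total 158.00
- A (71/27 per unit): 12 of 27 → value 12×71/27 = 31.5556, running total 189.56
Total 189.56.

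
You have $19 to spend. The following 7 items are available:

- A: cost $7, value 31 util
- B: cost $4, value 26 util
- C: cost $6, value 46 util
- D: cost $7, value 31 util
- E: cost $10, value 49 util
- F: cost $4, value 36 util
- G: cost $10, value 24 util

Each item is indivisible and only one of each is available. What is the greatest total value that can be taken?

113 util

Check high-value combinations within $19:
- A+C+F: cost 7+6+4=17, value 31+46+36=113
- C+D+F: cost 6+7+4=17, value 46+31+36=113
- B+E+F: cost 4+10+4=18, value 26+49+36=111
Best: 113 util.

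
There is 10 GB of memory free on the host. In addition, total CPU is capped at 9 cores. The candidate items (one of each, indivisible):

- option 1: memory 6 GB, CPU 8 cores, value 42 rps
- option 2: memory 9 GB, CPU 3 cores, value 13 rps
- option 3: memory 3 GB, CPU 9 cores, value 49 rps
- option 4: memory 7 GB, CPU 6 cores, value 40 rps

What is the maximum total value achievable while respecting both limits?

49 rps

Feasible sets respecting both limits:
- option 3: memory 3, CPU 9, value 49
- option 1: memory 6, CPU 8, value 42
- option 4: memory 7, CPU 6, value 40
- option 2: memory 9, CPU 3, value 13
Best: 49 rps.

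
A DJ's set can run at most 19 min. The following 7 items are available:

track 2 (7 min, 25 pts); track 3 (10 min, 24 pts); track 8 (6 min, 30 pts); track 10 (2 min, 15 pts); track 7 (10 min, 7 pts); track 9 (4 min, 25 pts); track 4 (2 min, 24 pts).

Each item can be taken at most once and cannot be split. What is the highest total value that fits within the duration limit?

Check high-value combinations within 19 min:
- track 2+track 8+track 9+track 4: duration 7+6+4+2=19, value 25+30+25+24=104
- track 2+track 8+track 10+track 9: duration 7+6+2+4=19, value 25+30+15+25=95
- track 8+track 10+track 9+track 4: duration 6+2+4+2=14, value 30+15+25+24=94
Best: 104 pts.

104 pts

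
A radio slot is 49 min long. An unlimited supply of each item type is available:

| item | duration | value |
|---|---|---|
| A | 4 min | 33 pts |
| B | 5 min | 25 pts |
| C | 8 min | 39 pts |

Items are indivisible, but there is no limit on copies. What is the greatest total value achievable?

Best value-per-unit is A at 33/4, and filling with it alone uses duration 12×4=48. No mix of the others beats 12×33 = 396.

396 pts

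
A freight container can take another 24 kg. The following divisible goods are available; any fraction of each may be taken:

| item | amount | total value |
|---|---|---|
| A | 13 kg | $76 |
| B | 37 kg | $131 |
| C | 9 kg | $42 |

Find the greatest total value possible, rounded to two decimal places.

125.08

Take in order of value per unit:
- A (76/13 per unit): all 13 → value 76, running total 76.00
- C (42/9 per unit): all 9 → value 42, running total 118.00
- B (131/37 per unit): 2 of 37 → value 2×131/37 = 7.0811, running total 125.08
Total 125.08.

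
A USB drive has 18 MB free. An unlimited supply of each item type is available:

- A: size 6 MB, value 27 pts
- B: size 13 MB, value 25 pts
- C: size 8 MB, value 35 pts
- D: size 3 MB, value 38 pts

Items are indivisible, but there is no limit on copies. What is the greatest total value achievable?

228 pts

Best value-per-unit is D at 38/3, and filling with it alone uses size 6×3=18. No mix of the others beats 6×38 = 228.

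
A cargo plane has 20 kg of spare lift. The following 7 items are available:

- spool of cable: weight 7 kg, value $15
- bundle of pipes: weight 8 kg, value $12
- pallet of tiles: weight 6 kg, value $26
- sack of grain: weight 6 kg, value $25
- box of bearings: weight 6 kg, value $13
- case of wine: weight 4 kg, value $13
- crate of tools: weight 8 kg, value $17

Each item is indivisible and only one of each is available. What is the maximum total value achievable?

This is a 0/1 knapsack; check combinations near the capacity.
- pallet of tiles+sack of grain+crate of tools: weight 6+6+8=20, value 26+25+17=68
- spool of cable+pallet of tiles+sack of grain: weight 7+6+6=19, value 15+26+25=66
- pallet of tiles+sack of grain+case of wine: weight 6+6+4=16, value 26+25+13=64
- pallet of tiles+sack of grain+box of bearings: weight 6+6+6=18, value 26+25+13=64
Best: $68.

$68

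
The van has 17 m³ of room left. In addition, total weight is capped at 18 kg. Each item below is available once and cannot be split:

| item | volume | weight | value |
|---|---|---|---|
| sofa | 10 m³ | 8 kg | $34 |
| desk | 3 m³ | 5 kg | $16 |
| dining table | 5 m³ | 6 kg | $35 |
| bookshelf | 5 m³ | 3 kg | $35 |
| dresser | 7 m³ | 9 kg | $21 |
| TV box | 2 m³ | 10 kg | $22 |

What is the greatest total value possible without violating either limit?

$91

Feasible sets respecting both limits:
- dining table+bookshelf+dresser: volume 17, weight 18, value 91
- desk+dining table+bookshelf: volume 13, weight 14, value 86
- desk+bookshelf+TV box: volume 10, weight 18, value 73
Best: $91.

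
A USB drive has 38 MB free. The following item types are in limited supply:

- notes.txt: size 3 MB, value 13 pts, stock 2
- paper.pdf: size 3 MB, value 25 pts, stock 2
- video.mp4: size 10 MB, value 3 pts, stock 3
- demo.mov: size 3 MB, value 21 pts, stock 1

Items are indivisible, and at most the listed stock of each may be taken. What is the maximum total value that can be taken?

103 pts

Best selections within size 38 and stock limits:
- 2×notes.txt + 2×paper.pdf + 2×video.mp4 + 1×demo.mov: size 35, value 103
- 2×notes.txt + 2×paper.pdf + 1×video.mp4 + 1×demo.mov: size 25, value 100
Best: 103 pts.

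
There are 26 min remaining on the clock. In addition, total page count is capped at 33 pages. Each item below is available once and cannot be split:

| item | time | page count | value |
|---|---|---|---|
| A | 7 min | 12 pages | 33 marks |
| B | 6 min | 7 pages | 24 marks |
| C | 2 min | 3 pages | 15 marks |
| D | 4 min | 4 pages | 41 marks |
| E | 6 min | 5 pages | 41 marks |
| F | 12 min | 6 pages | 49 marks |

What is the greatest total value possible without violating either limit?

154 marks

Feasible sets respecting both limits:
- A+B+C+D+E: time 25, page count 31, value 154
- C+D+E+F: time 24, page count 18, value 146
- A+B+D+E: time 23, page count 28, value 139
Best: 154 marks.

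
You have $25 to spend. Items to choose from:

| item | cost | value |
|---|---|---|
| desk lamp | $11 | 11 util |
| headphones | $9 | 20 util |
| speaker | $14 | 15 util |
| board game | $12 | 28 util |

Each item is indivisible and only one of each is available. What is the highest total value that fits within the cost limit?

Check high-value combinations within $25:
- headphones+board game: cost 9+12=21, value 20+28=48
- desk lamp+board game: cost 11+12=23, value 11+28=39
- headphones+speaker: cost 9+14=23, value 20+15=35
- desk lamp+headphones: cost 11+9=20, value 11+20=31
Best: 48 util.

48 util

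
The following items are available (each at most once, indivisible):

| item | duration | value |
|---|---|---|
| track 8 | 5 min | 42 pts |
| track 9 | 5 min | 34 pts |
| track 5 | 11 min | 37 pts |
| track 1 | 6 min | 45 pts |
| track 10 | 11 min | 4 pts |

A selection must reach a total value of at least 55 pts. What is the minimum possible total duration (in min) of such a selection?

10

Subsets with value ≥ 55, sorted by total duration:
- track 8+track 9: duration 10, value 76
- track 8+track 1: duration 11, value 87
- track 9+track 1: duration 11, value 79
- track 8+track 9+track 1: duration 16, value 121
Minimum duration: 10 min.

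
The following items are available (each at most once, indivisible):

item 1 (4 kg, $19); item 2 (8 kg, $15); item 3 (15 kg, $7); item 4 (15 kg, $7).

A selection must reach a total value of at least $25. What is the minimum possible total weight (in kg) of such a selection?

12

Subsets with value ≥ 25, sorted by total weight:
- item 1+item 2: weight 12, value 34
- item 1+item 3: weight 19, value 26
- item 1+item 4: weight 19, value 26
- item 1+item 2+item 3: weight 27, value 41
Minimum weight: 12 kg.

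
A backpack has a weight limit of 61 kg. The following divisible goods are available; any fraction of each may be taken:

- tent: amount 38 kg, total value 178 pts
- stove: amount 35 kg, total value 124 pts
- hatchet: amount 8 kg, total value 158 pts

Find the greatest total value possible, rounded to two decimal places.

Take in order of value per unit:
- hatchet (158/8 per unit): all 8 → value 158, running total 158.00
- tent (178/38 per unit): all 38 → value 178, running total 336.00
- stove (124/35 per unit): 15 of 35 → value 15×124/35 = 53.1429, running total 389.14
Total 389.14.

389.14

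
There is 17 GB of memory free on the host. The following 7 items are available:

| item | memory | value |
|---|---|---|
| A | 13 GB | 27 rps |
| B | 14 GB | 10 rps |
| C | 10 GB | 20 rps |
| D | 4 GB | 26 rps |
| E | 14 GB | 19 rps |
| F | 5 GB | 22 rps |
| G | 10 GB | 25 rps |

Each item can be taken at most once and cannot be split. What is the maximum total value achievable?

53 rps

This is a 0/1 knapsack; check combinations near the capacity.
- A+D: memory 13+4=17, value 27+26=53
- D+G: memory 4+10=14, value 26+25=51
- D+F: memory 4+5=9, value 26+22=48
Best: 53 rps.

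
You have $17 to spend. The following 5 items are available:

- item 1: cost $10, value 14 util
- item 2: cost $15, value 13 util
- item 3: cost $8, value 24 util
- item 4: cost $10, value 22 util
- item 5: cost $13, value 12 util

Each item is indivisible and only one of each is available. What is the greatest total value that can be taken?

24 util

Check high-value combinations within $17:
- item 3: cost 8, value 24
- item 4: cost 10, value 22
- item 1: cost 10, value 14
Best: 24 util.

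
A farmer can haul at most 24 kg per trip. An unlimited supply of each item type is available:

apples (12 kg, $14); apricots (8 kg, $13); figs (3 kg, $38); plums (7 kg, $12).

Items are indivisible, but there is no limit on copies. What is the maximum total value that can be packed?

Best value-per-unit is figs at 38/3, and filling with it alone uses weight 8×3=24. No mix of the others beats 8×38 = 304.

$304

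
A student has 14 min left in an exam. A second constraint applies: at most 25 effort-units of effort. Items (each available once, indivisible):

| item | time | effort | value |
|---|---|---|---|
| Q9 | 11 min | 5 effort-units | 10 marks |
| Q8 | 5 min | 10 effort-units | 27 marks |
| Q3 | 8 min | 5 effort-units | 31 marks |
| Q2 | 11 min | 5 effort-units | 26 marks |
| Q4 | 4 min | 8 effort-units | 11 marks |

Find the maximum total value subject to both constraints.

Feasible sets respecting both limits:
- Q8+Q3: time 13, effort 15, value 58
- Q3+Q4: time 12, effort 13, value 42
- Q8+Q4: time 9, effort 18, value 38
Best: 58 marks.

58 marks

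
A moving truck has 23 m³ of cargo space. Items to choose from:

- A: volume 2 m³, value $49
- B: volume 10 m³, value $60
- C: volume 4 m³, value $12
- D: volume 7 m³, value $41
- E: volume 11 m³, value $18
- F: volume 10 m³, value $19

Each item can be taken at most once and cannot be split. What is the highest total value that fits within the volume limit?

$162

Check high-value combinations within 23 m³:
- A+B+C+D: volume 2+10+4+7=23, value 49+60+12+41=162
- A+B+D: volume 2+10+7=19, value 49+60+41=150
- A+B+F: volume 2+10+10=22, value 49+60+19=128
Best: $162.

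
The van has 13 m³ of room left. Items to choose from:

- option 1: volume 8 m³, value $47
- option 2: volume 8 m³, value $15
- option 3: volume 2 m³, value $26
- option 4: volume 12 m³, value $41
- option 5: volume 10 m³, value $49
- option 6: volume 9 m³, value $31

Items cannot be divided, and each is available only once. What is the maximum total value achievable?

Check high-value combinations within 13 m³:
- option 3+option 5: volume 2+10=12, value 26+49=75
- option 1+option 3: volume 8+2=10, value 47+26=73
- option 3+option 6: volume 2+9=11, value 26+31=57
Best: $75.

$75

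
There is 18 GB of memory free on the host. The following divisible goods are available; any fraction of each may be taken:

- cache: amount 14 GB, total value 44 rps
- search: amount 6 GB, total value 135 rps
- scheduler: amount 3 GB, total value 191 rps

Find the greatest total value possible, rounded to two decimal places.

Take in order of value per unit:
- scheduler (191/3 per unit): all 3 → value 191, running total 191.00
- search (135/6 per unit): all 6 → value 135, running total 326.00
- cache (44/14 per unit): 9 of 14 → value 9×44/14 = 28.2857, running total 354.29
Total 354.29.

354.29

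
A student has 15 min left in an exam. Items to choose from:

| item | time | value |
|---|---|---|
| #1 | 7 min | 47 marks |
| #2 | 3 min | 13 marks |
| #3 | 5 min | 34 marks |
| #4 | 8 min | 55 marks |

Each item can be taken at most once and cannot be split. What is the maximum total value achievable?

Check high-value combinations within 15 min:
- #1+#4: time 7+8=15, value 47+55=102
- #1+#2+#3: time 7+3+5=15, value 47+13+34=94
- #3+#4: time 5+8=13, value 34+55=89
- #1+#3: time 7+5=12, value 47+34=81
Best: 102 marks.

102 marks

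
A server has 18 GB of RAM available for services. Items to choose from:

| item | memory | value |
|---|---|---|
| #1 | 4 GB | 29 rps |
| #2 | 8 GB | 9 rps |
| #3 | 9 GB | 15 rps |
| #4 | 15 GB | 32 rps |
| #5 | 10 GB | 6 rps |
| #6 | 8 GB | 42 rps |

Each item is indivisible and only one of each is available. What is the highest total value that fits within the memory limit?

Check high-value combinations within 18 GB:
- #1+#6: memory 4+8=12, value 29+42=71
- #3+#6: memory 9+8=17, value 15+42=57
- #2+#6: memory 8+8=16, value 9+42=51
Best: 71 rps.

71 rps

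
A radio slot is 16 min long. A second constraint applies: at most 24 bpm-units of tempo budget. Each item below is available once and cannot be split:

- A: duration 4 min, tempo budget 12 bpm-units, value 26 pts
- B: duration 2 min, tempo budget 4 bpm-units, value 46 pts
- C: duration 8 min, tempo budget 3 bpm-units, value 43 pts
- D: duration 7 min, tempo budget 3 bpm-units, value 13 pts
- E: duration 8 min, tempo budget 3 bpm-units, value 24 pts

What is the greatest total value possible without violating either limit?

115 pts

Feasible sets respecting both limits:
- A+B+C: duration 14, tempo budget 19, value 115
- A+B+E: duration 14, tempo budget 19, value 96
- B+C: duration 10, tempo budget 7, value 89
- A+B+D: duration 13, tempo budget 19, value 85
Best: 115 pts.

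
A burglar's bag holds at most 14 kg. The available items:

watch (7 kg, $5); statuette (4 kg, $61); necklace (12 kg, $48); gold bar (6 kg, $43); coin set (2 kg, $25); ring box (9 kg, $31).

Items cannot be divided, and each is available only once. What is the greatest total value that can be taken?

$129

Check high-value combinations within 14 kg:
- statuette+gold bar+coin set: weight 4+6+2=12, value 61+43+25=129
- statuette+gold bar: weight 4+6=10, value 61+43=104
- statuette+ring box: weight 4+9=13, value 61+31=92
- watch+statuette+coin set: weight 7+4+2=13, value 5+61+25=91
- statuette+coin set: weight 4+2=6, value 61+25=86
Best: $129.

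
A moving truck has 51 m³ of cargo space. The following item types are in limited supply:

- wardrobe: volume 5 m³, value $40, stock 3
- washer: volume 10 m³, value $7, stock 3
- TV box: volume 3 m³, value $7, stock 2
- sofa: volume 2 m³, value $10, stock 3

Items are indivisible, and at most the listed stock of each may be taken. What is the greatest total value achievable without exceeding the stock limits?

$178

Best selections within volume 51 and stock limits:
- 3×wardrobe + 2×washer + 2×TV box + 3×sofa: volume 47, value 178
- 3×wardrobe + 1×washer + 2×TV box + 3×sofa: volume 37, value 171
- 3×wardrobe + 2×washer + 1×TV box + 3×sofa: volume 44, value 171
Best: $178.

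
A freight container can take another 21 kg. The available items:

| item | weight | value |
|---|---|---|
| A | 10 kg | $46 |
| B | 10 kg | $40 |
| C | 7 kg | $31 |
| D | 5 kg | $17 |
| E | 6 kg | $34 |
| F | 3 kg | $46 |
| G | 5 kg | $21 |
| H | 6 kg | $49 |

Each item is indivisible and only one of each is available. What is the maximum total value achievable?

$150

Check high-value combinations within 21 kg:
- E+F+G+H: weight 6+3+5+6=20, value 34+46+21+49=150
- C+F+G+H: weight 7+3+5+6=21, value 31+46+21+49=147
- D+E+F+H: weight 5+6+3+6=20, value 17+34+46+49=146
- C+D+F+H: weight 7+5+3+6=21, value 31+17+46+49=143
- A+F+H: weight 10+3+6=19, value 46+46+49=141
Best: $150.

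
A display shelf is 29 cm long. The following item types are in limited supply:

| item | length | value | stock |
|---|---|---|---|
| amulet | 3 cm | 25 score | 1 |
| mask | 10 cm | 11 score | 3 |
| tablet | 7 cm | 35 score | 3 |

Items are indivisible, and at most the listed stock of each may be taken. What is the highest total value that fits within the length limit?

130 score

Best selections within length 29 and stock limits:
- 1×amulet + 3×tablet: length 24, value 130
- 1×amulet + 1×mask + 2×tablet: length 27, value 106
Best: 130 score.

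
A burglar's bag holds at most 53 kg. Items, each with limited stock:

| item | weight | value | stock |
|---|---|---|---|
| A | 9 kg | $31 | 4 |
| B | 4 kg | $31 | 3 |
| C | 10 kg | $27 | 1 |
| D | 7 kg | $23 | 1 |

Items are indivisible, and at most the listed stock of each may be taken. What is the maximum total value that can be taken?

Top feasible selections:
- 4×A + 3×B: weight 48, value 217
- 3×A + 3×B + 1×C: weight 49, value 213
- 3×A + 3×B + 1×D: weight 46, value 209
Best: $217.

$217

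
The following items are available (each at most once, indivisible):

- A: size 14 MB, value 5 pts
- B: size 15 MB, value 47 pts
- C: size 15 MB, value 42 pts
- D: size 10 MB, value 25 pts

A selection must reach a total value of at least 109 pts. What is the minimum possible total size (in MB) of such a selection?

Subsets with value ≥ 109, sorted by total size:
- B+C+D: size 40, value 114
- A+B+C+D: size 54, value 119
Minimum size: 40 MB.

40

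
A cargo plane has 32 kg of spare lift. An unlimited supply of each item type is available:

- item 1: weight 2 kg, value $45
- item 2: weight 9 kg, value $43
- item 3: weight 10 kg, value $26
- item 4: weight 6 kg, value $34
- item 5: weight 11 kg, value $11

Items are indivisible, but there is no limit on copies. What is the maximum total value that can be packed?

$720

Best value-per-unit is item 1 at 45/2, and filling with it alone uses weight 16×2=32. No mix of the others beats 16×45 = 720.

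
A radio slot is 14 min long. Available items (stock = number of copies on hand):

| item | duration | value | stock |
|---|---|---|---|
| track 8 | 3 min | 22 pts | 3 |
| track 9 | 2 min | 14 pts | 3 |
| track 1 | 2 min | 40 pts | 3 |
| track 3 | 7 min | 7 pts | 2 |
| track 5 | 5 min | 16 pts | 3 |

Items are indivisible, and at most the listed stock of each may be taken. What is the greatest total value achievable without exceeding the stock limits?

Top feasible selections:
- 2×track 8 + 1×track 9 + 3×track 1: duration 14, value 178
- 1×track 8 + 2×track 9 + 3×track 1: duration 13, value 170
- 2×track 8 + 3×track 1: duration 12, value 164
- 3×track 9 + 3×track 1: duration 12, value 162
Best: 178 pts.

178 pts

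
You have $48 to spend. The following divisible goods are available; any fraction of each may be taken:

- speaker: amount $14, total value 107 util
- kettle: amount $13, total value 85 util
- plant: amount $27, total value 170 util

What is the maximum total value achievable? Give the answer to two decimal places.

Take in order of value per unit:
- speaker (107/14 per unit): all 14 → value 107, running total 107.00
- kettle (85/13 per unit): all 13 → value 85, running total 192.00
- plant (170/27 per unit): 21 of 27 → value 21×170/27 = 132.2222, running total 324.22
Total 324.22.

324.22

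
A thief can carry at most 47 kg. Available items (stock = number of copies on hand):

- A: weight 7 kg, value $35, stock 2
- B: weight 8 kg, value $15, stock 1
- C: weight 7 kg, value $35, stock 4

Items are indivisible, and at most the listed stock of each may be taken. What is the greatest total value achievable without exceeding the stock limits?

Best selections within weight 47 and stock limits:
- 2×A + 4×C: weight 42, value 210
- 1×A + 1×B + 4×C: weight 43, value 190
- 2×A + 1×B + 3×C: weight 43, value 190
- 1×A + 4×C: weight 35, value 175
Best: $210.

$210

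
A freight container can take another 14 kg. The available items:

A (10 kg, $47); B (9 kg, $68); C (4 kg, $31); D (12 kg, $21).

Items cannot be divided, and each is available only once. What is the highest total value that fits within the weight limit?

Check high-value combinations within 14 kg:
- B+C: weight 9+4=13, value 68+31=99
- A+C: weight 10+4=14, value 47+31=78
- B: weight 9, value 68
Best: $99.

$99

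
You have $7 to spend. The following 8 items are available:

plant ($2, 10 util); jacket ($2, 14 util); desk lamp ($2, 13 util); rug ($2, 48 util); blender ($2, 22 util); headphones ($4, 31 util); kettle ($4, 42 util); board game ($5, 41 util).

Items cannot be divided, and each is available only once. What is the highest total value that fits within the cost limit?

90 util

This is a 0/1 knapsack; check combinations near the capacity.
- rug+kettle: cost 2+4=6, value 48+42=90
- rug+board game: cost 2+5=7, value 48+41=89
- jacket+rug+blender: cost 2+2+2=6, value 14+48+22=84
Best: 90 util.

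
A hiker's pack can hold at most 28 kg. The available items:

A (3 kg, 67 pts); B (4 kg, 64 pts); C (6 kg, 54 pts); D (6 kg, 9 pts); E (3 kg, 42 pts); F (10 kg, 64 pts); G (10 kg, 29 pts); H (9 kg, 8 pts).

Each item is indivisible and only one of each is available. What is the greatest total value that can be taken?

Check high-value combinations within 28 kg:
- A+B+C+E+F: weight 3+4+6+3+10=26, value 67+64+54+42+64=291
- A+B+C+E+G: weight 3+4+6+3+10=26, value 67+64+54+42+29=256
- A+B+C+F: weight 3+4+6+10=23, value 67+64+54+64=249
Best: 291 pts.

291 pts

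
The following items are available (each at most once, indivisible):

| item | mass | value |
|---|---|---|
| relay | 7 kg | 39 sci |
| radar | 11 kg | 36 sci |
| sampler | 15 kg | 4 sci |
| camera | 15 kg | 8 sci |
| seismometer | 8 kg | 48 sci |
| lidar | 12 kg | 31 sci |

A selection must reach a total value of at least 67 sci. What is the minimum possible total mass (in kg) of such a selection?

Subsets with value ≥ 67, sorted by total mass:
- relay+seismometer: mass 15, value 87
- relay+radar: mass 18, value 75
- radar+seismometer: mass 19, value 84
- relay+lidar: mass 19, value 70
Minimum mass: 15 kg.

15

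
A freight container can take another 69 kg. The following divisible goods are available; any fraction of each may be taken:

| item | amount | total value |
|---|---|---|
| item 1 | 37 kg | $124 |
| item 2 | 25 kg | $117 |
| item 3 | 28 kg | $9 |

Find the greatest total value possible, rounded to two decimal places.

243.25

Take in order of value per unit:
- item 2 (117/25 per unit): all 25 → value 117, running total 117.00
- item 1 (124/37 per unit): all 37 → value 124, running total 241.00
- item 3 (9/28 per unit): 7 of 28 → value 7×9/28 = 2.2500, running total 243.25
Total 243.25.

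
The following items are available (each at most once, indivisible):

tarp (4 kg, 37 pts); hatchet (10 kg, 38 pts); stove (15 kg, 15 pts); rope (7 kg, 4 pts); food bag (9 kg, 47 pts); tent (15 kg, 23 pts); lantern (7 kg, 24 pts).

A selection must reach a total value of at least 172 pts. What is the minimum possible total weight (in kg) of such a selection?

Subsets with value ≥ 172, sorted by total weight:
- tarp+hatchet+rope+food bag+tent+lantern: weight 52, value 173
- tarp+hatchet+stove+food bag+tent+lantern: weight 60, value 184
Minimum weight: 52 kg.

52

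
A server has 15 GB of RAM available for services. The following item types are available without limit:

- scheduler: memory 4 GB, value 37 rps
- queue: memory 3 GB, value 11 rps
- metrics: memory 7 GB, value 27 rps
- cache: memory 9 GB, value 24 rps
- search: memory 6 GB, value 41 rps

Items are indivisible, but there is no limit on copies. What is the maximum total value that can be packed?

122 rps

Best value-per-unit is scheduler at 37/4; filling with it alone gives 3×37 = 111.
Optimal mix: 3×scheduler + 1×queue → memory 15, value 122.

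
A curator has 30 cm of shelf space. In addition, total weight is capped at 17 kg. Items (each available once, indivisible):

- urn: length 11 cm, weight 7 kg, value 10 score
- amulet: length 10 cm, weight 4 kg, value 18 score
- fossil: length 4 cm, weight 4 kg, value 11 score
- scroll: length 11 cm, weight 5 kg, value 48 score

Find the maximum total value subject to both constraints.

Feasible sets respecting both limits:
- amulet+fossil+scroll: length 25, weight 13, value 77
- urn+fossil+scroll: length 26, weight 16, value 69
- amulet+scroll: length 21, weight 9, value 66
- fossil+scroll: length 15, weight 9, value 59
Best: 77 score.

77 score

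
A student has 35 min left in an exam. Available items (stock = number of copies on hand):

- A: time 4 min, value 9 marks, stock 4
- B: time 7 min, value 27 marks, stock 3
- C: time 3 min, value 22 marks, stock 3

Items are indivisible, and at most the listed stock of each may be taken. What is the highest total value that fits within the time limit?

Top feasible selections:
- 1×A + 3×B + 3×C: time 34, value 156
- 3×B + 3×C: time 30, value 147
Best: 156 marks.

156 marks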